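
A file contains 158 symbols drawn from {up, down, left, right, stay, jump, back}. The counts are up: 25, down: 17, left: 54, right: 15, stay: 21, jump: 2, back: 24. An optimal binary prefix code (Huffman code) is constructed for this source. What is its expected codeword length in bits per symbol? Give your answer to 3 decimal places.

2.608 bits/symbol

Probabilities are the counts divided by 158.
Repeatedly combine the two least-probable nodes; the expected code length is the sum of the merged weights.
merge 1/79 + 15/158 → 17/158
merge 17/158 + 17/158 → 17/79
merge 21/158 + 12/79 → 45/158
merge 25/158 + 17/79 → 59/158
merge 45/158 + 27/79 → 99/158
merge 59/158 + 99/158 → 1
L = 17/158 + 17/79 + 45/158 + 59/158 + 99/158 + 1 = 206/79 ≈ 2.608 bits/symbol.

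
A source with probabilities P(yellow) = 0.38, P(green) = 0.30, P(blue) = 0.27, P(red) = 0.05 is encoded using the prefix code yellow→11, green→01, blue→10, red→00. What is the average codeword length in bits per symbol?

2 bits/symbol

L̄ = Σ pᵢ·ℓᵢ = 0.38·2 + 0.30·2 + 0.27·2 + 0.05·2 = 2 bits/symbol.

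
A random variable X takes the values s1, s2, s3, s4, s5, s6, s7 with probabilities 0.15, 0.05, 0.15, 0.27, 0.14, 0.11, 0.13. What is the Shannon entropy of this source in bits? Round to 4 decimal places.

2.6772 bits

H = −Σ pᵢ log₂ pᵢ.
−0.15·log₂(0.15) = 0.4105
−0.05·log₂(0.05) = 0.2161
−0.15·log₂(0.15) = 0.4105
−0.27·log₂(0.27) = 0.5100
−0.14·log₂(0.14) = 0.3971
−0.11·log₂(0.11) = 0.3503
−0.13·log₂(0.13) = 0.3826
Sum ≈ 2.6772 → 2.6772 bits.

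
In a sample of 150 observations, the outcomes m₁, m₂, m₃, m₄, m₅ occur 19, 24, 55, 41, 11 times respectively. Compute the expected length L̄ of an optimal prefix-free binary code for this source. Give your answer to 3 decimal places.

2.193 bits/symbol

Probabilities are the counts divided by 150.
Repeatedly combine the two least-probable nodes; the expected code length is the sum of the merged weights.
merge 11/150 + 19/150 → 1/5
merge 4/25 + 1/5 → 9/25
merge 41/150 + 9/25 → 19/30
merge 11/30 + 19/30 → 1
L = 1/5 + 9/25 + 19/30 + 1 = 329/150 ≈ 2.193 bits/symbol.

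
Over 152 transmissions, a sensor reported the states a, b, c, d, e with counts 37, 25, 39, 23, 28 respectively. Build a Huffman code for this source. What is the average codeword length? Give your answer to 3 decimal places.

Probabilities are the counts divided by 152.
Repeatedly combine the two least-probable nodes; the expected code length is the sum of the merged weights.
merge 23/152 + 25/152 → 6/19
merge 7/38 + 37/152 → 65/152
merge 39/152 + 6/19 → 87/152
merge 65/152 + 87/152 → 1
L = 6/19 + 65/152 + 87/152 + 1 = 44/19 ≈ 2.316 bits/symbol.

2.316 bits/symbol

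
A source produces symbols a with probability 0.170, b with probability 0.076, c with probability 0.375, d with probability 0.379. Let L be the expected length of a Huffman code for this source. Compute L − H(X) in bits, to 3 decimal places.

0.089 bits

Entropy H = −Σ p log₂ p ≈ 1.7783 bits.
Huffman merges: 19/250+17/100→123/500; 123/500+3/8→621/1000; 379/1000+621/1000→1. L = 1867/1000 ≈ 1.8670.
L − H = 1.8670 − 1.7783 = 0.089 bits.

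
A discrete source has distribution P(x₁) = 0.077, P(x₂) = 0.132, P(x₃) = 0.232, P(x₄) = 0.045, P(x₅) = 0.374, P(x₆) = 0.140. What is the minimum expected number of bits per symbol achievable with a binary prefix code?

Repeatedly combine the two least-probable nodes; the expected code length is the sum of the merged weights.
merge 9/200 + 77/1000 → 61/500
merge 61/500 + 33/250 → 127/500
merge 7/50 + 29/125 → 93/250
merge 127/500 + 93/250 → 313/500
merge 187/500 + 313/500 → 1
L = 61/500 + 127/500 + 93/250 + 313/500 + 1 = 1187/500 = 2.374 bits/symbol.

2.374 bits/symbol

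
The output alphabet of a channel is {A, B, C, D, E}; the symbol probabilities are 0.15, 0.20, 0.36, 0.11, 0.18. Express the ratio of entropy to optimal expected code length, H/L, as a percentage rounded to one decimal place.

97.4%

Entropy H = −Σ p log₂ p ≈ 2.2011 bits.
Huffman merges: 11/100+3/20→13/50; 9/50+1/5→19/50; 13/50+9/25→31/50; 19/50+31/50→1. L = 113/50 ≈ 2.2600.
Efficiency = H/L = 2.2011/2.2600 = 97.4%.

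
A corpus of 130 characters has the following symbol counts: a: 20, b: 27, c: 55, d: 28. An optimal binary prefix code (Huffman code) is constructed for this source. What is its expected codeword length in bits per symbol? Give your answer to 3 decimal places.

1.938 bits/symbol

Probabilities are the counts divided by 130.
Repeatedly combine the two least-probable nodes; the expected code length is the sum of the merged weights.
merge 2/13 + 27/130 → 47/130
merge 14/65 + 47/130 → 15/26
merge 11/26 + 15/26 → 1
L = 47/130 + 15/26 + 1 = 126/65 ≈ 1.938 bits/symbol.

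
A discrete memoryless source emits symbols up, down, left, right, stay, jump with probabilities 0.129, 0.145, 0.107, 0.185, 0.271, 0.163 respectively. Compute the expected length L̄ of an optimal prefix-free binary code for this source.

Repeatedly combine the two least-probable nodes; the expected code length is the sum of the merged weights.
merge 107/1000 + 129/1000 → 59/250
merge 29/200 + 163/1000 → 77/250
merge 37/200 + 59/250 → 421/1000
merge 271/1000 + 77/250 → 579/1000
merge 421/1000 + 579/1000 → 1
L = 59/250 + 77/250 + 421/1000 + 579/1000 + 1 = 318/125 = 2.544 bits/symbol.

2.544 bits/symbol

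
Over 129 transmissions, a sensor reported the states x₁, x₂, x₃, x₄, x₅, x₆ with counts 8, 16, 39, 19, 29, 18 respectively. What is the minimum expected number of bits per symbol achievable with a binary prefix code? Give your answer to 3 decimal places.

Probabilities are the counts divided by 129.
Repeatedly combine the two least-probable nodes; the expected code length is the sum of the merged weights.
merge 8/129 + 16/129 → 8/43
merge 6/43 + 19/129 → 37/129
merge 8/43 + 29/129 → 53/129
merge 37/129 + 13/43 → 76/129
merge 53/129 + 76/129 → 1
L = 8/43 + 37/129 + 53/129 + 76/129 + 1 = 319/129 ≈ 2.473 bits/symbol.

2.473 bits/symbol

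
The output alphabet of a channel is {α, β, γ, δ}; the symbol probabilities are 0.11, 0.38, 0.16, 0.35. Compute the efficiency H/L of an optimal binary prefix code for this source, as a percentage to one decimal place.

97.0%

Entropy H = −Σ p log₂ p ≈ 1.8339 bits.
Huffman merges: 11/100+4/25→27/100; 27/100+7/20→31/50; 19/50+31/50→1. L = 189/100 ≈ 1.8900.
Efficiency = H/L = 1.8339/1.8900 = 97.0%.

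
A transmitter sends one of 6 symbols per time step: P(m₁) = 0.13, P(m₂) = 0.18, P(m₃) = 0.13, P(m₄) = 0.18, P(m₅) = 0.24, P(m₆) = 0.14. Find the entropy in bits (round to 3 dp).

H = −Σ pᵢ log₂ pᵢ.
−0.13·log₂(0.13) = 0.3826
−0.18·log₂(0.18) = 0.4453
−0.13·log₂(0.13) = 0.3826
−0.18·log₂(0.18) = 0.4453
−0.24·log₂(0.24) = 0.4941
−0.14·log₂(0.14) = 0.3971
Sum ≈ 2.5471 → 2.547 bits.

2.547 bits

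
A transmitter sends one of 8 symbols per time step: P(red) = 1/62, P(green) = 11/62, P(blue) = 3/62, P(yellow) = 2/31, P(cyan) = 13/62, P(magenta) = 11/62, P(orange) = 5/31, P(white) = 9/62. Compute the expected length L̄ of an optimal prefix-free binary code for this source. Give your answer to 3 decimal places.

2.806 bits/symbol

Repeatedly combine the two least-probable nodes; the expected code length is the sum of the merged weights.
merge 1/62 + 3/62 → 2/31
merge 2/31 + 2/31 → 4/31
merge 4/31 + 9/62 → 17/62
merge 5/31 + 11/62 → 21/62
merge 11/62 + 13/62 → 12/31
merge 17/62 + 21/62 → 19/31
merge 12/31 + 19/31 → 1
L = 2/31 + 4/31 + 17/62 + 21/62 + 12/31 + 19/31 + 1 = 87/31 ≈ 2.806 bits/symbol.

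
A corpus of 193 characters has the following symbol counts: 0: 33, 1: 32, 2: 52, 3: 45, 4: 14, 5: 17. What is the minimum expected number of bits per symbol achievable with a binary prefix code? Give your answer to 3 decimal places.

2.487 bits/symbol

Probabilities are the counts divided by 193.
Repeatedly combine the two least-probable nodes; the expected code length is the sum of the merged weights.
merge 14/193 + 17/193 → 31/193
merge 31/193 + 32/193 → 63/193
merge 33/193 + 45/193 → 78/193
merge 52/193 + 63/193 → 115/193
merge 78/193 + 115/193 → 1
L = 31/193 + 63/193 + 78/193 + 115/193 + 1 = 480/193 ≈ 2.487 bits/symbol.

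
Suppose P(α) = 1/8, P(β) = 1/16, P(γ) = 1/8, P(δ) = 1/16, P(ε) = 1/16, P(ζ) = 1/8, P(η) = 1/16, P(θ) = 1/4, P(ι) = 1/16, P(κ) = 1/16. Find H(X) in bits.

3.125 bits

Each probability is a power of 1/2, so log₂(1/p) is an integer.
H = Σ p·log₂(1/p) = 1/8·3 + 1/16·4 + 1/8·3 + 1/16·4 + 1/16·4 + 1/8·3 + 1/16·4 + 1/4·2 + 1/16·4 + 1/16·4 = 3.125 bits.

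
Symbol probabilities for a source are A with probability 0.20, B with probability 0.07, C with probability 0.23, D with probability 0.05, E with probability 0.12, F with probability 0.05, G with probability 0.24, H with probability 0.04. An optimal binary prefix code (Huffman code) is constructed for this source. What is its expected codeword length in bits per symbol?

2.74 bits/symbol

Repeatedly combine the two least-probable nodes; the expected code length is the sum of the merged weights.
merge 1/25 + 1/20 → 9/100
merge 1/20 + 7/100 → 3/25
merge 9/100 + 3/25 → 21/100
merge 3/25 + 1/5 → 8/25
merge 21/100 + 23/100 → 11/25
merge 6/25 + 8/25 → 14/25
merge 11/25 + 14/25 → 1
L = 9/100 + 3/25 + 21/100 + 8/25 + 11/25 + 14/25 + 1 = 137/50 = 2.74 bits/symbol.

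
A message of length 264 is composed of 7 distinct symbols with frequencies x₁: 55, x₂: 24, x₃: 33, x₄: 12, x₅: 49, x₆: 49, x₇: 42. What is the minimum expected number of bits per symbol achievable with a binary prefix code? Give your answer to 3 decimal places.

2.742 bits/symbol

Probabilities are the counts divided by 264.
Repeatedly combine the two least-probable nodes; the expected code length is the sum of the merged weights.
merge 1/22 + 1/11 → 3/22
merge 1/8 + 3/22 → 23/88
merge 7/44 + 49/264 → 91/264
merge 49/264 + 5/24 → 13/33
merge 23/88 + 91/264 → 20/33
merge 13/33 + 20/33 → 1
L = 3/22 + 23/88 + 91/264 + 13/33 + 20/33 + 1 = 181/66 ≈ 2.742 bits/symbol.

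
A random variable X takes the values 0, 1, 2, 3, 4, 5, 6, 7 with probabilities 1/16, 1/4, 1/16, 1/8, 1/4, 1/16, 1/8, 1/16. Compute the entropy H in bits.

2.75 bits

Each probability is a power of 1/2, so log₂(1/p) is an integer.
H = Σ p·log₂(1/p) = 1/16·4 + 1/4·2 + 1/16·4 + 1/8·3 + 1/4·2 + 1/16·4 + 1/8·3 + 1/16·4 = 2.75 bits.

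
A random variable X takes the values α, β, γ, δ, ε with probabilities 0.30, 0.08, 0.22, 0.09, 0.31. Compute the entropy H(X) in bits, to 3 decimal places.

H = −Σ pᵢ log₂ pᵢ.
−0.30·log₂(0.30) = 0.5211
−0.08·log₂(0.08) = 0.2915
−0.22·log₂(0.22) = 0.4806
−0.09·log₂(0.09) = 0.3127
−0.31·log₂(0.31) = 0.5238
Sum ≈ 2.1296 → 2.130 bits.

2.130 bits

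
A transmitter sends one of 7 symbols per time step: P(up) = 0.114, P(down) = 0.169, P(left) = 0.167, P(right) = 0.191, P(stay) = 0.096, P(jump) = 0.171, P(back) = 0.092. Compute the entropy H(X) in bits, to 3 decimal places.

2.755 bits

H = −Σ pᵢ log₂ pᵢ.
−0.114·log₂(0.114) = 0.3571
−0.169·log₂(0.169) = 0.4335
−0.167·log₂(0.167) = 0.4312
−0.191·log₂(0.191) = 0.4562
−0.096·log₂(0.096) = 0.3246
−0.171·log₂(0.171) = 0.4357
−0.092·log₂(0.092) = 0.3167
Sum ≈ 2.7549 → 2.755 bits.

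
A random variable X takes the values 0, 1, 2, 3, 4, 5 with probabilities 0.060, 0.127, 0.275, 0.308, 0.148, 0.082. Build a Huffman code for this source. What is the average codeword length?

2.411 bits/symbol

Repeatedly combine the two least-probable nodes; the expected code length is the sum of the merged weights.
merge 3/50 + 41/500 → 71/500
merge 127/1000 + 71/500 → 269/1000
merge 37/250 + 269/1000 → 417/1000
merge 11/40 + 77/250 → 583/1000
merge 417/1000 + 583/1000 → 1
L = 71/500 + 269/1000 + 417/1000 + 583/1000 + 1 = 2411/1000 = 2.411 bits/symbol.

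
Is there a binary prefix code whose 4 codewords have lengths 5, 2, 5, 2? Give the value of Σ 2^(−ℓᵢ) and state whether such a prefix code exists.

With common denominator 2^5 = 32: Σ 2^(−ℓᵢ) = 1/32 + 8/32 + 1/32 + 8/32 = 18/32 = 0.5625.
Kraft's inequality requires Σ ≤ 1; here Σ = 0.5625 ≤ 1, so such a prefix code exists.

0.5625; yes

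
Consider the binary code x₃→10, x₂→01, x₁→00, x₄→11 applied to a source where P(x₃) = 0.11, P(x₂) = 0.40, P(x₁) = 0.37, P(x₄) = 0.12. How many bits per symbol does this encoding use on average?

L̄ = Σ pᵢ·ℓᵢ = 0.11·2 + 0.40·2 + 0.37·2 + 0.12·2 = 2 bits/symbol.

2 bits/symbol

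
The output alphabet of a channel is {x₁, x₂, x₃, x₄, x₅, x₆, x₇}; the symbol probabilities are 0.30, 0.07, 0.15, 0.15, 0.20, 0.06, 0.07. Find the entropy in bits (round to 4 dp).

H = −Σ pᵢ log₂ pᵢ.
−0.30·log₂(0.30) = 0.5211
−0.07·log₂(0.07) = 0.2686
−0.15·log₂(0.15) = 0.4105
−0.15·log₂(0.15) = 0.4105
−0.20·log₂(0.20) = 0.4644
−0.06·log₂(0.06) = 0.2435
−0.07·log₂(0.07) = 0.2686
Sum ≈ 2.5872 → 2.5872 bits.

2.5872 bits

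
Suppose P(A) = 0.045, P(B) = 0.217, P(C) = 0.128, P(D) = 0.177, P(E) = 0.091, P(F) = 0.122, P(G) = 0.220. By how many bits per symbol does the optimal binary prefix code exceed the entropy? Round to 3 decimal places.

0.032 bits

Entropy H = −Σ p log₂ p ≈ 2.6670 bits.
Huffman merges: 9/200+91/1000→17/125; 61/500+16/125→1/4; 17/125+177/1000→313/1000; 217/1000+11/50→437/1000; 1/4+313/1000→563/1000; 437/1000+563/1000→1. L = 2699/1000 ≈ 2.6990.
L − H = 2.6990 − 2.6670 = 0.032 bits.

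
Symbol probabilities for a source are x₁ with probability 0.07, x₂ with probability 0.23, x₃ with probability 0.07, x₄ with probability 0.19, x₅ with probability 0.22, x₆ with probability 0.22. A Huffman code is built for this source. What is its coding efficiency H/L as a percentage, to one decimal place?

Entropy H = −Σ p log₂ p ≈ 2.4412 bits.
Huffman merges: 7/100+7/100→7/50; 7/50+19/100→33/100; 11/50+11/50→11/25; 23/100+33/100→14/25; 11/25+14/25→1. L = 247/100 ≈ 2.4700.
Efficiency = H/L = 2.4412/2.4700 = 98.8%.

98.8%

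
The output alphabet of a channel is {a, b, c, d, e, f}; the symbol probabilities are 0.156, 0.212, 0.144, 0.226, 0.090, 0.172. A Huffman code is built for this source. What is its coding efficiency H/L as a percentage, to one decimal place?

Entropy H = −Σ p log₂ p ≈ 2.5295 bits.
Huffman merges: 9/100+18/125→117/500; 39/250+43/250→41/125; 53/250+113/500→219/500; 117/500+41/125→281/500; 219/500+281/500→1. L = 1281/500 ≈ 2.5620.
Efficiency = H/L = 2.5295/2.5620 = 98.7%.

98.7%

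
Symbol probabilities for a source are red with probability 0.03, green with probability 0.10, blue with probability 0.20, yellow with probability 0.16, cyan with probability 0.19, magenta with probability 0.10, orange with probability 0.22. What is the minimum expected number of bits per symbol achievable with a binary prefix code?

Repeatedly combine the two least-probable nodes; the expected code length is the sum of the merged weights.
merge 3/100 + 1/10 → 13/100
merge 1/10 + 13/100 → 23/100
merge 4/25 + 19/100 → 7/20
merge 1/5 + 11/50 → 21/50
merge 23/100 + 7/20 → 29/50
merge 21/50 + 29/50 → 1
L = 13/100 + 23/100 + 7/20 + 21/50 + 29/50 + 1 = 271/100 = 2.71 bits/symbol.

2.71 bits/symbol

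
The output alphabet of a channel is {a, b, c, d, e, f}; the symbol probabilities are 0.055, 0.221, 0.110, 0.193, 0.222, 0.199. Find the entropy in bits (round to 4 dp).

H = −Σ pᵢ log₂ pᵢ.
−0.055·log₂(0.055) = 0.2301
−0.221·log₂(0.221) = 0.4813
−0.110·log₂(0.110) = 0.3503
−0.193·log₂(0.193) = 0.4581
−0.222·log₂(0.222) = 0.4820
−0.199·log₂(0.199) = 0.4635
Sum ≈ 2.4653 → 2.4653 bits.

2.4653 bits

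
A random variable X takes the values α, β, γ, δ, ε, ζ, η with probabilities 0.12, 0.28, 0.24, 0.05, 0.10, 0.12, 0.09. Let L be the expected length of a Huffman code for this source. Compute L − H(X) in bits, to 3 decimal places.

0.017 bits

Entropy H = −Σ p log₂ p ≈ 2.6034 bits.
Huffman merges: 1/20+9/100→7/50; 1/10+3/25→11/50; 3/25+7/50→13/50; 11/50+6/25→23/50; 13/50+7/25→27/50; 23/50+27/50→1. L = 131/50 ≈ 2.6200.
L − H = 2.6200 − 2.6034 = 0.017 bits.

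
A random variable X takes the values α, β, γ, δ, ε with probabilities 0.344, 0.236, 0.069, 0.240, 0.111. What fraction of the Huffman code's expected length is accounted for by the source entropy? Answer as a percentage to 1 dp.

Entropy H = −Σ p log₂ p ≈ 2.1335 bits.
Huffman merges: 69/1000+111/1000→9/50; 9/50+59/250→52/125; 6/25+43/125→73/125; 52/125+73/125→1. L = 109/50 ≈ 2.1800.
Efficiency = H/L = 2.1335/2.1800 = 97.9%.

97.9%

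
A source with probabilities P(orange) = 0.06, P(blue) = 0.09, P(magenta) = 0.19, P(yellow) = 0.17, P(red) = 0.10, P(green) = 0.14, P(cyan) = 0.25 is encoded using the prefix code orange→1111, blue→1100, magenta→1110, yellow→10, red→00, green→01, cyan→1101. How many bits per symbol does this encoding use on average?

L̄ = Σ pᵢ·ℓᵢ = 0.06·4 + 0.09·4 + 0.19·4 + 0.17·2 + 0.10·2 + 0.14·2 + 0.25·4 = 3.18 bits/symbol.

3.18 bits/symbol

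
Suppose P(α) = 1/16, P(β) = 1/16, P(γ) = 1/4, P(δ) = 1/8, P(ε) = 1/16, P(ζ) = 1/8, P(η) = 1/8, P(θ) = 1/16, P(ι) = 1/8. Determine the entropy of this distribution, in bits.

Each probability is a power of 1/2, so log₂(1/p) is an integer.
H = Σ p·log₂(1/p) = 1/16·4 + 1/16·4 + 1/4·2 + 1/8·3 + 1/16·4 + 1/8·3 + 1/8·3 + 1/16·4 + 1/8·3 = 3 bits.

3 bits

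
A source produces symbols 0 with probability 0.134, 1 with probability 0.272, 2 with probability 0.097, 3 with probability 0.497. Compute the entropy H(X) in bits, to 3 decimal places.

1.727 bits

H = −Σ pᵢ log₂ pᵢ.
−0.134·log₂(0.134) = 0.3886
−0.272·log₂(0.272) = 0.5109
−0.097·log₂(0.097) = 0.3265
−0.497·log₂(0.497) = 0.5013
Sum ≈ 1.7273 → 1.727 bits.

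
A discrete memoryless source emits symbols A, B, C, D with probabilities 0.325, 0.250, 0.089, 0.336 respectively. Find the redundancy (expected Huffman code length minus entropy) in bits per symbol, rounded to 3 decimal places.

Entropy H = −Σ p log₂ p ≈ 1.8663 bits.
Huffman merges: 89/1000+1/4→339/1000; 13/40+42/125→661/1000; 339/1000+661/1000→1. L = 2 ≈ 2.0000.
L − H = 2.0000 − 1.8663 = 0.134 bits.

0.134 bits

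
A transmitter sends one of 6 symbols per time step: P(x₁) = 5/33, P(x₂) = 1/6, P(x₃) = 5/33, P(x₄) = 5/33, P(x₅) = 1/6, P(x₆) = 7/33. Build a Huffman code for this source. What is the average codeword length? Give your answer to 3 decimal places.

Repeatedly combine the two least-probable nodes; the expected code length is the sum of the merged weights.
merge 5/33 + 5/33 → 10/33
merge 5/33 + 1/6 → 7/22
merge 1/6 + 7/33 → 25/66
merge 10/33 + 7/22 → 41/66
merge 25/66 + 41/66 → 1
L = 10/33 + 7/22 + 25/66 + 41/66 + 1 = 173/66 ≈ 2.621 bits/symbol.

2.621 bits/symbol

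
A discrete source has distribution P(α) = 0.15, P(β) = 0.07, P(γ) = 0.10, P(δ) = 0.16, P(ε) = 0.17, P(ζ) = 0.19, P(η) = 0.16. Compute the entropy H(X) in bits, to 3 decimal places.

2.747 bits

H = −Σ pᵢ log₂ pᵢ.
−0.15·log₂(0.15) = 0.4105
−0.07·log₂(0.07) = 0.2686
−0.10·log₂(0.10) = 0.3322
−0.16·log₂(0.16) = 0.4230
−0.17·log₂(0.17) = 0.4346
−0.19·log₂(0.19) = 0.4552
−0.16·log₂(0.16) = 0.4230
Sum ≈ 2.7471 → 2.747 bits.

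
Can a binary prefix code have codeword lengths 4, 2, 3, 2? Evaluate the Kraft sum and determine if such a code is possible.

0.6875; yes

With common denominator 2^4 = 16: Σ 2^(−ℓᵢ) = 1/16 + 4/16 + 2/16 + 4/16 = 11/16 = 0.6875.
Kraft's inequality requires Σ ≤ 1; here Σ = 0.6875 ≤ 1, so such a prefix code exists.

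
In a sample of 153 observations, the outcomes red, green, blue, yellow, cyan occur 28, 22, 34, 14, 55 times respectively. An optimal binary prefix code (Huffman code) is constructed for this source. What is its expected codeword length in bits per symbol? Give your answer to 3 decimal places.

2.235 bits/symbol

Probabilities are the counts divided by 153.
Repeatedly combine the two least-probable nodes; the expected code length is the sum of the merged weights.
merge 14/153 + 22/153 → 4/17
merge 28/153 + 2/9 → 62/153
merge 4/17 + 55/153 → 91/153
merge 62/153 + 91/153 → 1
L = 4/17 + 62/153 + 91/153 + 1 = 38/17 ≈ 2.235 bits/symbol.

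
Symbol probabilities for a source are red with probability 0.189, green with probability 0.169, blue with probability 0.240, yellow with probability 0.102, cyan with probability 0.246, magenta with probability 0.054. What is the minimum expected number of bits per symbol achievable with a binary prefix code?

Repeatedly combine the two least-probable nodes; the expected code length is the sum of the merged weights.
merge 27/500 + 51/500 → 39/250
merge 39/250 + 169/1000 → 13/40
merge 189/1000 + 6/25 → 429/1000
merge 123/500 + 13/40 → 571/1000
merge 429/1000 + 571/1000 → 1
L = 39/250 + 13/40 + 429/1000 + 571/1000 + 1 = 2481/1000 = 2.481 bits/symbol.

2.481 bits/symbol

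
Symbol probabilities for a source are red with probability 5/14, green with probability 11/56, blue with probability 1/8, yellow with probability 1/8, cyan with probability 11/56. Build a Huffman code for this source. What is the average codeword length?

Repeatedly combine the two least-probable nodes; the expected code length is the sum of the merged weights.
merge 1/8 + 1/8 → 1/4
merge 11/56 + 11/56 → 11/28
merge 1/4 + 5/14 → 17/28
merge 11/28 + 17/28 → 1
L = 1/4 + 11/28 + 17/28 + 1 = 9/4 = 2.25 bits/symbol.

2.25 bits/symbol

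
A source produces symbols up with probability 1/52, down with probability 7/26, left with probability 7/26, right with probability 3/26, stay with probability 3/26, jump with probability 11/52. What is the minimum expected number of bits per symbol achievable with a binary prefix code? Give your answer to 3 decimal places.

2.385 bits/symbol

Repeatedly combine the two least-probable nodes; the expected code length is the sum of the merged weights.
merge 1/52 + 3/26 → 7/52
merge 3/26 + 7/52 → 1/4
merge 11/52 + 1/4 → 6/13
merge 7/26 + 7/26 → 7/13
merge 6/13 + 7/13 → 1
L = 7/52 + 1/4 + 6/13 + 7/13 + 1 = 31/13 ≈ 2.385 bits/symbol.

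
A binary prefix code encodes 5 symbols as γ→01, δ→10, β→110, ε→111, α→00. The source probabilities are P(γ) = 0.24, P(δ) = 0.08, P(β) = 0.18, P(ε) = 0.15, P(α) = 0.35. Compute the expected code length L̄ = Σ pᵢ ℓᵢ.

L̄ = Σ pᵢ·ℓᵢ = 0.24·2 + 0.08·2 + 0.18·3 + 0.15·3 + 0.35·2 = 2.33 bits/symbol.

2.33 bits/symbol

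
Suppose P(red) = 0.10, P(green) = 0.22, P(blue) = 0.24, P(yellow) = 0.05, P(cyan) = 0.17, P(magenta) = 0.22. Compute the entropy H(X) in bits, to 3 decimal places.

H = −Σ pᵢ log₂ pᵢ.
−0.10·log₂(0.10) = 0.3322
−0.22·log₂(0.22) = 0.4806
−0.24·log₂(0.24) = 0.4941
−0.05·log₂(0.05) = 0.2161
−0.17·log₂(0.17) = 0.4346
−0.22·log₂(0.22) = 0.4806
Sum ≈ 2.4382 → 2.438 bits.

2.438 bits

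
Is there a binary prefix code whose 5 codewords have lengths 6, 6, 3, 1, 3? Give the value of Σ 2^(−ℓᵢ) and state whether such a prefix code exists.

0.78125; yes

With common denominator 2^6 = 64: Σ 2^(−ℓᵢ) = 1/64 + 1/64 + 8/64 + 32/64 + 8/64 = 50/64 = 0.78125.
Kraft's inequality requires Σ ≤ 1; here Σ = 0.78125 ≤ 1, so such a prefix code exists.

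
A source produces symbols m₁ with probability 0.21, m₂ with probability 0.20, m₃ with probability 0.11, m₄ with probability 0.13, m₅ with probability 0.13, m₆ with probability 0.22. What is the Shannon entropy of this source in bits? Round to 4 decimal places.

H = −Σ pᵢ log₂ pᵢ.
−0.21·log₂(0.21) = 0.4728
−0.20·log₂(0.20) = 0.4644
−0.11·log₂(0.11) = 0.3503
−0.13·log₂(0.13) = 0.3826
−0.13·log₂(0.13) = 0.3826
−0.22·log₂(0.22) = 0.4806
Sum ≈ 2.5334 → 2.5334 bits.

2.5334 bits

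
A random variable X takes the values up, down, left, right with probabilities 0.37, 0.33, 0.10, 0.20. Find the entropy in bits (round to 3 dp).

H = −Σ pᵢ log₂ pᵢ.
−0.37·log₂(0.37) = 0.5307
−0.33·log₂(0.33) = 0.5278
−0.10·log₂(0.10) = 0.3322
−0.20·log₂(0.20) = 0.4644
Sum ≈ 1.8551 → 1.855 bits.

1.855 bits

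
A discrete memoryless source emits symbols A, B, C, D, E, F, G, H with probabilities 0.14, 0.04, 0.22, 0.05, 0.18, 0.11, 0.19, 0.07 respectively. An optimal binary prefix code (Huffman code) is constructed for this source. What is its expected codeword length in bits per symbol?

2.84 bits/symbol

Repeatedly combine the two least-probable nodes; the expected code length is the sum of the merged weights.
merge 1/25 + 1/20 → 9/100
merge 7/100 + 9/100 → 4/25
merge 11/100 + 7/50 → 1/4
merge 4/25 + 9/50 → 17/50
merge 19/100 + 11/50 → 41/100
merge 1/4 + 17/50 → 59/100
merge 41/100 + 59/100 → 1
L = 9/100 + 4/25 + 1/4 + 17/50 + 41/100 + 59/100 + 1 = 71/25 = 2.84 bits/symbol.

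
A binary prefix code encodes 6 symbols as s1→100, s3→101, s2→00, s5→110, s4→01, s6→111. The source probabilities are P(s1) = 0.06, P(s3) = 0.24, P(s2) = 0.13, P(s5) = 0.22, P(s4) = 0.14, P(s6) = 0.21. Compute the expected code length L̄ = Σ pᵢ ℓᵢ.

2.73 bits/symbol

L̄ = Σ pᵢ·ℓᵢ = 0.06·3 + 0.24·3 + 0.13·2 + 0.22·3 + 0.14·2 + 0.21·3 = 2.73 bits/symbol.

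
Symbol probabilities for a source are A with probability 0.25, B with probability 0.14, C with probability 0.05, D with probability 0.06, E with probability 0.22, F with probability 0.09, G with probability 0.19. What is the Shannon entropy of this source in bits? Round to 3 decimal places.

2.605 bits

H = −Σ pᵢ log₂ pᵢ.
−0.25·log₂(0.25) = 0.5000
−0.14·log₂(0.14) = 0.3971
−0.05·log₂(0.05) = 0.2161
−0.06·log₂(0.06) = 0.2435
−0.22·log₂(0.22) = 0.4806
−0.09·log₂(0.09) = 0.3127
−0.19·log₂(0.19) = 0.4552
Sum ≈ 2.6052 → 2.605 bits.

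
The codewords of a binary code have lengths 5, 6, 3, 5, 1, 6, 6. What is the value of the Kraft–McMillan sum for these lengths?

With common denominator 2^6 = 64: Σ 2^(−ℓᵢ) = 2/64 + 1/64 + 8/64 + 2/64 + 32/64 + 1/64 + 1/64 = 47/64 = 0.734375.

0.734375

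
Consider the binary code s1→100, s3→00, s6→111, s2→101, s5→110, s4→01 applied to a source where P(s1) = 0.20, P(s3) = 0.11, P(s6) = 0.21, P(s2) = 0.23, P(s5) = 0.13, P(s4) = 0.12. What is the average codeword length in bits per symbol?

L̄ = Σ pᵢ·ℓᵢ = 0.20·3 + 0.11·2 + 0.21·3 + 0.23·3 + 0.13·3 + 0.12·2 = 2.77 bits/symbol.

2.77 bits/symbol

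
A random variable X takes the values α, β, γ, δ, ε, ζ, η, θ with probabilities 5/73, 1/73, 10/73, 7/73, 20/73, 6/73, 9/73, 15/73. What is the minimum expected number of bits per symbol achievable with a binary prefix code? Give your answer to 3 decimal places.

Repeatedly combine the two least-probable nodes; the expected code length is the sum of the merged weights.
merge 1/73 + 5/73 → 6/73
merge 6/73 + 6/73 → 12/73
merge 7/73 + 9/73 → 16/73
merge 10/73 + 12/73 → 22/73
merge 15/73 + 16/73 → 31/73
merge 20/73 + 22/73 → 42/73
merge 31/73 + 42/73 → 1
L = 6/73 + 12/73 + 16/73 + 22/73 + 31/73 + 42/73 + 1 = 202/73 ≈ 2.767 bits/symbol.

2.767 bits/symbol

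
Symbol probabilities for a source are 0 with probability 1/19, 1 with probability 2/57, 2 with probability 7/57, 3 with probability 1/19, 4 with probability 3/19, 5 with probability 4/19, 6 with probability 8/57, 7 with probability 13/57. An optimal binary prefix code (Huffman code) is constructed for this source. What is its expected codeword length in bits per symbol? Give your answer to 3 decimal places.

2.789 bits/symbol

Repeatedly combine the two least-probable nodes; the expected code length is the sum of the merged weights.
merge 2/57 + 1/19 → 5/57
merge 1/19 + 5/57 → 8/57
merge 7/57 + 8/57 → 5/19
merge 8/57 + 3/19 → 17/57
merge 4/19 + 13/57 → 25/57
merge 5/19 + 17/57 → 32/57
merge 25/57 + 32/57 → 1
L = 5/57 + 8/57 + 5/19 + 17/57 + 25/57 + 32/57 + 1 = 53/19 ≈ 2.789 bits/symbol.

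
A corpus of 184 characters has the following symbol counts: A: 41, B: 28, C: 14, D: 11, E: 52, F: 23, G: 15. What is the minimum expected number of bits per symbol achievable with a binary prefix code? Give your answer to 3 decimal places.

2.630 bits/symbol

Probabilities are the counts divided by 184.
Repeatedly combine the two least-probable nodes; the expected code length is the sum of the merged weights.
merge 11/184 + 7/92 → 25/184
merge 15/184 + 1/8 → 19/92
merge 25/184 + 7/46 → 53/184
merge 19/92 + 41/184 → 79/184
merge 13/46 + 53/184 → 105/184
merge 79/184 + 105/184 → 1
L = 25/184 + 19/92 + 53/184 + 79/184 + 105/184 + 1 = 121/46 ≈ 2.630 bits/symbol.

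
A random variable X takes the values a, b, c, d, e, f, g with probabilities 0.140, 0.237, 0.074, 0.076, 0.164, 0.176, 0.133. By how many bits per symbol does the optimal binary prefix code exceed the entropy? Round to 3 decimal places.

Entropy H = −Σ p log₂ p ≈ 2.7059 bits.
Huffman merges: 37/500+19/250→3/20; 133/1000+7/50→273/1000; 3/20+41/250→157/500; 22/125+237/1000→413/1000; 273/1000+157/500→587/1000; 413/1000+587/1000→1. L = 2737/1000 ≈ 2.7370.
L − H = 2.7370 − 2.7059 = 0.031 bits.

0.031 bits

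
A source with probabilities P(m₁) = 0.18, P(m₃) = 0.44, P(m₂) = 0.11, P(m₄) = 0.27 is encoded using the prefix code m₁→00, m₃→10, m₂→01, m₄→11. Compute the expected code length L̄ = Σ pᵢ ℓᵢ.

2 bits/symbol

L̄ = Σ pᵢ·ℓᵢ = 0.18·2 + 0.44·2 + 0.11·2 + 0.27·2 = 2 bits/symbol.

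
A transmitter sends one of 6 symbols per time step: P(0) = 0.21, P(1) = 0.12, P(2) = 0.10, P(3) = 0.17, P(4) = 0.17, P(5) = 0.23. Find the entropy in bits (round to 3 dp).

2.529 bits

H = −Σ pᵢ log₂ pᵢ.
−0.21·log₂(0.21) = 0.4728
−0.12·log₂(0.12) = 0.3671
−0.10·log₂(0.10) = 0.3322
−0.17·log₂(0.17) = 0.4346
−0.17·log₂(0.17) = 0.4346
−0.23·log₂(0.23) = 0.4877
Sum ≈ 2.5289 → 2.529 bits.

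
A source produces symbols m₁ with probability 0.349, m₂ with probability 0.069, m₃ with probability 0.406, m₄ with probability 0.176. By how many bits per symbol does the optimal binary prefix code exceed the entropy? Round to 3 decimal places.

Entropy H = −Σ p log₂ p ≈ 1.7653 bits.
Huffman merges: 69/1000+22/125→49/200; 49/200+349/1000→297/500; 203/500+297/500→1. L = 1839/1000 ≈ 1.8390.
L − H = 1.8390 − 1.7653 = 0.074 bits.

0.074 bits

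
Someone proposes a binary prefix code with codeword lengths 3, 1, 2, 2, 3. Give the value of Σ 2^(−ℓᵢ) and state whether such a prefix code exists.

1.25; no

With common denominator 2^3 = 8: Σ 2^(−ℓᵢ) = 1/8 + 4/8 + 2/8 + 2/8 + 1/8 = 10/8 = 1.25.
Kraft's inequality requires Σ ≤ 1; here Σ = 1.25 > 1, so no such prefix code exists.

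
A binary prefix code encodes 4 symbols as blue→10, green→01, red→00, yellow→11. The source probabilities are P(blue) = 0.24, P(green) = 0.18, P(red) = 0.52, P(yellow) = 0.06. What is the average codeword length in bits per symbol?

2 bits/symbol

L̄ = Σ pᵢ·ℓᵢ = 0.24·2 + 0.18·2 + 0.52·2 + 0.06·2 = 2 bits/symbol.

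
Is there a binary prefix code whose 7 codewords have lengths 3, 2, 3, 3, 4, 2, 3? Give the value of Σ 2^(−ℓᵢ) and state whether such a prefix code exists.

With common denominator 2^4 = 16: Σ 2^(−ℓᵢ) = 2/16 + 4/16 + 2/16 + 2/16 + 1/16 + 4/16 + 2/16 = 17/16 = 1.0625.
Kraft's inequality requires Σ ≤ 1; here Σ = 1.0625 > 1, so no such prefix code exists.

1.0625; no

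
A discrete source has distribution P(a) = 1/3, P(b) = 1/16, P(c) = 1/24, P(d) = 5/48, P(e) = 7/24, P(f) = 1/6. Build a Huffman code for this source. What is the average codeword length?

Repeatedly combine the two least-probable nodes; the expected code length is the sum of the merged weights.
merge 1/24 + 1/16 → 5/48
merge 5/48 + 5/48 → 5/24
merge 1/6 + 5/24 → 3/8
merge 7/24 + 1/3 → 5/8
merge 3/8 + 5/8 → 1
L = 5/48 + 5/24 + 3/8 + 5/8 + 1 = 37/16 = 2.3125 bits/symbol.

2.3125 bits/symbol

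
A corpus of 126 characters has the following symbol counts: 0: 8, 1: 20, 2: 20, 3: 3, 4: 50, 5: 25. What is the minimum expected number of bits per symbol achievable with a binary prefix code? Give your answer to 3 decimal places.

2.294 bits/symbol

Probabilities are the counts divided by 126.
Repeatedly combine the two least-probable nodes; the expected code length is the sum of the merged weights.
merge 1/42 + 4/63 → 11/126
merge 11/126 + 10/63 → 31/126
merge 10/63 + 25/126 → 5/14
merge 31/126 + 5/14 → 38/63
merge 25/63 + 38/63 → 1
L = 11/126 + 31/126 + 5/14 + 38/63 + 1 = 289/126 ≈ 2.294 bits/symbol.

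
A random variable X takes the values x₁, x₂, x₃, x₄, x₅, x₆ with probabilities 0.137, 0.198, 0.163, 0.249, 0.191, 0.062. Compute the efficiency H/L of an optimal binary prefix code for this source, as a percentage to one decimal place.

97.4%

Entropy H = −Σ p log₂ p ≈ 2.4864 bits.
Huffman merges: 31/500+137/1000→199/1000; 163/1000+191/1000→177/500; 99/500+199/1000→397/1000; 249/1000+177/500→603/1000; 397/1000+603/1000→1. L = 2553/1000 ≈ 2.5530.
Efficiency = H/L = 2.4864/2.5530 = 97.4%.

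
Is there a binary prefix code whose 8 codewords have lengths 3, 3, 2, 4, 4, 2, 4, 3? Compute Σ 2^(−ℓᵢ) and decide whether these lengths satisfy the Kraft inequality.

1.0625; no

With common denominator 2^4 = 16: Σ 2^(−ℓᵢ) = 2/16 + 2/16 + 4/16 + 1/16 + 1/16 + 4/16 + 1/16 + 2/16 = 17/16 = 1.0625.
Kraft's inequality requires Σ ≤ 1; here Σ = 1.0625 > 1, so no such prefix code exists.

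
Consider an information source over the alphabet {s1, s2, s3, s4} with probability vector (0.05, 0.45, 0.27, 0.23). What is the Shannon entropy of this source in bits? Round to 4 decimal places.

H = −Σ pᵢ log₂ pᵢ.
−0.05·log₂(0.05) = 0.2161
−0.45·log₂(0.45) = 0.5184
−0.27·log₂(0.27) = 0.5100
−0.23·log₂(0.23) = 0.4877
Sum ≈ 1.7322 → 1.7322 bits.

1.7322 bits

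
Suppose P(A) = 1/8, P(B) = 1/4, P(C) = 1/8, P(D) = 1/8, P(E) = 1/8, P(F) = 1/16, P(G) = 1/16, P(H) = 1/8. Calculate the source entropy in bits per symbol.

2.875 bits

Each probability is a power of 1/2, so log₂(1/p) is an integer.
H = Σ p·log₂(1/p) = 1/8·3 + 1/4·2 + 1/8·3 + 1/8·3 + 1/8·3 + 1/16·4 + 1/16·4 + 1/8·3 = 2.875 bits.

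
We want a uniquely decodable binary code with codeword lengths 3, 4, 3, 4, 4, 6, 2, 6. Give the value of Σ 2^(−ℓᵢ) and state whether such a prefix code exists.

0.71875; yes

With common denominator 2^6 = 64: Σ 2^(−ℓᵢ) = 8/64 + 4/64 + 8/64 + 4/64 + 4/64 + 1/64 + 16/64 + 1/64 = 46/64 = 0.71875.
Kraft's inequality requires Σ ≤ 1; here Σ = 0.71875 ≤ 1, so such a prefix code exists.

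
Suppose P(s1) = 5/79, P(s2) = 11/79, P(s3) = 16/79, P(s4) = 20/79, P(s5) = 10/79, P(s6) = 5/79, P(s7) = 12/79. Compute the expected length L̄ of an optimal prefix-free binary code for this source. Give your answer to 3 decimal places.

2.671 bits/symbol

Repeatedly combine the two least-probable nodes; the expected code length is the sum of the merged weights.
merge 5/79 + 5/79 → 10/79
merge 10/79 + 10/79 → 20/79
merge 11/79 + 12/79 → 23/79
merge 16/79 + 20/79 → 36/79
merge 20/79 + 23/79 → 43/79
merge 36/79 + 43/79 → 1
L = 10/79 + 20/79 + 23/79 + 36/79 + 43/79 + 1 = 211/79 ≈ 2.671 bits/symbol.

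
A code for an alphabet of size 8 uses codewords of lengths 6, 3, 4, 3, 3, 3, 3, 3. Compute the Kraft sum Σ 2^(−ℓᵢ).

0.828125

With common denominator 2^6 = 64: Σ 2^(−ℓᵢ) = 1/64 + 8/64 + 4/64 + 8/64 + 8/64 + 8/64 + 8/64 + 8/64 = 53/64 = 0.828125.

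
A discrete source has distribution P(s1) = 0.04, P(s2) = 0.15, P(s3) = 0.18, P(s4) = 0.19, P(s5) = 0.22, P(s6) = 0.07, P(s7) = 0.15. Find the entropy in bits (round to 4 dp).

H = −Σ pᵢ log₂ pᵢ.
−0.04·log₂(0.04) = 0.1858
−0.15·log₂(0.15) = 0.4105
−0.18·log₂(0.18) = 0.4453
−0.19·log₂(0.19) = 0.4552
−0.22·log₂(0.22) = 0.4806
−0.07·log₂(0.07) = 0.2686
−0.15·log₂(0.15) = 0.4105
Sum ≈ 2.6565 → 2.6565 bits.

2.6565 bits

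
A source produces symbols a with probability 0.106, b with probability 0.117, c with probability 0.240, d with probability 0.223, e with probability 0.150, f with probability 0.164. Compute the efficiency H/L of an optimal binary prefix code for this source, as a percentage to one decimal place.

99.4%

Entropy H = −Σ p log₂ p ≈ 2.5206 bits.
Huffman merges: 53/500+117/1000→223/1000; 3/20+41/250→157/500; 223/1000+223/1000→223/500; 6/25+157/500→277/500; 223/500+277/500→1. L = 2537/1000 ≈ 2.5370.
Efficiency = H/L = 2.5206/2.5370 = 99.4%.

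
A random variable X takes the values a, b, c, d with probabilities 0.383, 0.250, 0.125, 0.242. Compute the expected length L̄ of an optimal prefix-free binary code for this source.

Repeatedly combine the two least-probable nodes; the expected code length is the sum of the merged weights.
merge 1/8 + 121/500 → 367/1000
merge 1/4 + 367/1000 → 617/1000
merge 383/1000 + 617/1000 → 1
L = 367/1000 + 617/1000 + 1 = 248/125 = 1.984 bits/symbol.

1.984 bits/symbol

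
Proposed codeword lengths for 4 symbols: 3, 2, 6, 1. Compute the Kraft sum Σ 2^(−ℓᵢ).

With common denominator 2^6 = 64: Σ 2^(−ℓᵢ) = 8/64 + 16/64 + 1/64 + 32/64 = 57/64 = 0.890625.

0.890625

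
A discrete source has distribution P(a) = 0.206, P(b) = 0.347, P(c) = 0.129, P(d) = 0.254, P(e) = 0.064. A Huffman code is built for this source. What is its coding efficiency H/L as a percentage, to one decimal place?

Entropy H = −Σ p log₂ p ≈ 2.1365 bits.
Huffman merges: 8/125+129/1000→193/1000; 193/1000+103/500→399/1000; 127/500+347/1000→601/1000; 399/1000+601/1000→1. L = 2193/1000 ≈ 2.1930.
Efficiency = H/L = 2.1365/2.1930 = 97.4%.

97.4%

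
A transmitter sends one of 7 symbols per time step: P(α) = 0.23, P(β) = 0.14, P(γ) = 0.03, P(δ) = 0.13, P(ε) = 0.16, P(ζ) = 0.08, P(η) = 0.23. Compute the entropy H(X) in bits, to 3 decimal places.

2.621 bits

H = −Σ pᵢ log₂ pᵢ.
−0.23·log₂(0.23) = 0.4877
−0.14·log₂(0.14) = 0.3971
−0.03·log₂(0.03) = 0.1518
−0.13·log₂(0.13) = 0.3826
−0.16·log₂(0.16) = 0.4230
−0.08·log₂(0.08) = 0.2915
−0.23·log₂(0.23) = 0.4877
Sum ≈ 2.6214 → 2.621 bits.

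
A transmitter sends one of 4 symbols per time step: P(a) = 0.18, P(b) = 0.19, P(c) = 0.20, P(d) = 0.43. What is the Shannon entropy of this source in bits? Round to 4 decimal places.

1.8885 bits

H = −Σ pᵢ log₂ pᵢ.
−0.18·log₂(0.18) = 0.4453
−0.19·log₂(0.19) = 0.4552
−0.20·log₂(0.20) = 0.4644
−0.43·log₂(0.43) = 0.5236
Sum ≈ 1.8885 → 1.8885 bits.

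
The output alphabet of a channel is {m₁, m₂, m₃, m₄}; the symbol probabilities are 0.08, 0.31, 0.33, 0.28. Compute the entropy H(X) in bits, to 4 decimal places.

1.8573 bits

H = −Σ pᵢ log₂ pᵢ.
−0.08·log₂(0.08) = 0.2915
−0.31·log₂(0.31) = 0.5238
−0.33·log₂(0.33) = 0.5278
−0.28·log₂(0.28) = 0.5142
Sum ≈ 1.8573 → 1.8573 bits.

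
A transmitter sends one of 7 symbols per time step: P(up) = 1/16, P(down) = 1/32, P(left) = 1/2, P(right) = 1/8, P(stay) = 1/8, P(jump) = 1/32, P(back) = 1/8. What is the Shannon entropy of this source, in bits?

Each probability is a power of 1/2, so log₂(1/p) is an integer.
H = Σ p·log₂(1/p) = 1/16·4 + 1/32·5 + 1/2·1 + 1/8·3 + 1/8·3 + 1/32·5 + 1/8·3 = 2.1875 bits.

2.1875 bits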